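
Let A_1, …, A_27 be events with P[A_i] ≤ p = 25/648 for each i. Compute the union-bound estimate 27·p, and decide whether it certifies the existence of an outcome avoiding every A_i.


Union bound: P[∪_{i=1}^{27} A_i] ≤ Σ_i P[A_i] ≤ 27·p = 27·(25/648) = 25/24.
Numerically: 25/24 ≈ 1.042.
Is 25/24 < 1? NO.
Since the bound 25/24 is ≥ 1, the union bound is uninformative here; it does NOT by itself certify existence.

27·p = 25/24 ≈ 1.042; existence NOT certified by the union bound.


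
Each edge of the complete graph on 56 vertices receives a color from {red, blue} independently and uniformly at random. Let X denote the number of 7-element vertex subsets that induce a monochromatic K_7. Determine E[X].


Let X = Σ_S X_S over the C(56, 7) = 231917400 subsets S of size 7, where X_S = 1 if the K_7 on S is monochromatic.
For a fixed S, the K_7 on S has C(7, 2) = 21 edges. P[all 21 edges red] = (1/2)^21, and likewise for blue, so P[monochromatic] = 2·(1/2)^21 = 2^{1 − 21} = 1/1048576.
By linearity of expectation: E[X] = C(56, 7) · 2^{1 − 21} = 231917400 · 1/1048576 = 28989675/131072.
Numerically: E[X] ≈ 221.1737.

E[X] = C(56,7)·2^(1−C(7,2)) = 28989675/131072 ≈ 221.1737.


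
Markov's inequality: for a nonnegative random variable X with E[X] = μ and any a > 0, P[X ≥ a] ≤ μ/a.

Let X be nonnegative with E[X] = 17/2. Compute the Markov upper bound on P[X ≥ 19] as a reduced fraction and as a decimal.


μ = E[X] = 17/2, a = 19.
Markov: P[X ≥ 19] ≤ μ/a = (17/2)/19 = 17/38.
Numerically: ≈ 0.44737.
(Since a = 19 > μ = 8.50000, the bound 17/38 is < 1 and informative.)

P[X ≥ 19] ≤ 17/38 ≈ 0.44737.


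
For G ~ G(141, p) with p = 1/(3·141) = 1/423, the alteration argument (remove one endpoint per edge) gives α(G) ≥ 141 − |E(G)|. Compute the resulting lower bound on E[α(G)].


E[|E(G)|] = C(141, 2)·p = 9870 · (1/423) = 70/3.
E[α(G)] ≥ n − E[|E(G)|] = 141 − 70/3 = 353/3.
Numerically: ≈ 117.66667.
(This is only a lower bound; the true E[α(G)] may be larger.)

E[α(G)] ≥ 353/3 ≈ 117.66667.


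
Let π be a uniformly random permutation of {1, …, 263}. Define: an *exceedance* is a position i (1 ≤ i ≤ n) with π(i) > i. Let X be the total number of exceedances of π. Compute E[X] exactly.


Write X = Σ_{i=1}^{263} X_i, where X_i = 1_{π(i) > i}.
For each fixed i, π(i) is uniform over {1, …, 263} (marginal of a uniform permutation), so P[π(i) > i] = (n − i)/n. Summing: Σ_{i=1}^{263} (n − i)/n = (0 + 1 + … + 262)/263 = 263(263 − 1)/(2·263) = (263 − 1)/2.
Hence E[X] = Σ_{i=1}^{263} (263 − i)/263 = 131 ≈ 131.000.

E[X] = 131 = 131.000.


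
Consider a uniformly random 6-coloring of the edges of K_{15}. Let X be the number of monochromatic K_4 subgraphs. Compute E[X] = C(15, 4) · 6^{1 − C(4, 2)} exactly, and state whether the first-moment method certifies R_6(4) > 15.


E[X] = C(15, 4) · 6^{1 − 6} = 1365 · 6^{−5} = 1365/7776.
As a reduced fraction: E[X] = 455/2592 ≈ 0.1755401.
Is E[X] < 1? YES.
Since E[X] < 1, there exists a 6-coloring of K_{15} with no monochromatic K_4; hence R_6(4) > 15.

E[X] = 455/2592 ≈ 0.1755401; E[X] < 1, so R_6(4) > 15.


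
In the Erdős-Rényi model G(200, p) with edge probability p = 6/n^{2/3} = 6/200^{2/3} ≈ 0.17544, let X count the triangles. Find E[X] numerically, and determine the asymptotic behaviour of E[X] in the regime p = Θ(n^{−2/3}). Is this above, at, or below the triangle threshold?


Number of potential triangles: C(200, 3) = 1313400.
Each occurs with probability p³ ≈ (0.17544)³ ≈ 5.4000000e-03.
By linearity: E[X] = C(200, 3)·p³ ≈ 1313400 · 5.4000000e-03 ≈ 7092.36000.
Since α = 2/3 < 1, p = c/n^{2/3} ≫ 1/n is above the triangle threshold p ~ 1/n. Asymptotically E[X] ~ (c³/6)·n^{3(1−α)} = (6³/6)·n^{1} → ∞; triangles are abundant w.h.p.

E[X] ≈ 7092.36000; in regime p = Θ(1/n^{2/3}) E[X] diverges (above the triangle threshold p ~ 1/n).


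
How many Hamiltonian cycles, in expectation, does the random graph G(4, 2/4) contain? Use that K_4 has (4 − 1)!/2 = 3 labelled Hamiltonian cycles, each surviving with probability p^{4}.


K_4 has (4 − 1)!/2 = 3 labelled Hamiltonian cycles.
For each such Hamiltonian cycle H, let X_H = 1 if all 4 edges of H are present in G. Then P[X_H = 1] = p^{4} = (1/2)^{4} = 1/16.
By linearity: E[X] = Σ_H E[X_H] = 3 · p^{4} = 3 · 1/16 = 3/16.
Numerically: E[X] ≈ 0.188.

E[X] = 3 · (1/2)^{4} = 3/16 ≈ 0.188.


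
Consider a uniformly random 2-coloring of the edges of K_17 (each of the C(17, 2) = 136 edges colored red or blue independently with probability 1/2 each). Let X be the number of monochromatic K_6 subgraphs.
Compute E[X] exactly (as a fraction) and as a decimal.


Let X = Σ_S X_S over the C(17, 6) = 12376 subsets S of size 6, where X_S = 1 if the K_6 on S is monochromatic.
For a fixed S, the K_6 on S has C(6, 2) = 15 edges. P[all 15 edges red] = (1/2)^15, and likewise for blue, so P[monochromatic] = 2·(1/2)^15 = 2^{1 − 15} = 1/16384.
Summing: E[X] = C(17, 6) · 2^{1 − 15} = 12376 · 1/16384 = 1547/2048.
Numerically: E[X] ≈ 0.755371.

E[X] = C(17,6)·2^(1−C(6,2)) = 1547/2048 ≈ 0.755371.


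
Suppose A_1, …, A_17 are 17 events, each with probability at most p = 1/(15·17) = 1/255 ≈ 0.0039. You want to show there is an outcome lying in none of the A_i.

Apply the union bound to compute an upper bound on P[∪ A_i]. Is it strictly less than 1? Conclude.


Union bound: P[∪_{i=1}^{17} A_i] ≤ Σ_i P[A_i] ≤ 17·p = 17·(1/255) = 1/15.
Numerically: 1/15 ≈ 0.0667.
Is 1/15 < 1? YES.
Since P[∪ A_i] ≤ 1/15 < 1, the complement has P[∩ A_i^c] ≥ 1 − 1/15 = 14/15 > 0, so some outcome avoids every A_i.

17·p = 1/15 ≈ 0.0667; existence CERTIFIED by the union bound.


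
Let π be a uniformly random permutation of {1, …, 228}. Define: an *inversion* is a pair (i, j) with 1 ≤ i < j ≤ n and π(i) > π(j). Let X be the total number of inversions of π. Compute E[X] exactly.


Write X = Σ X_I over the C(228, 2) = 25878 pairs i < j, with X_I the indicator of one inversion.
There are 25878 indicators.
For each fixed pair i < j, the values π(i) and π(j) are two distinct elements of {1, …, 228} in uniformly random order; by symmetry P[π(i) > π(j)] = 1/2.
By linearity: E[X] = 25878 · (1/2) = C(228, 2) · (1/2) = 25878/2 = 12939 ≈ 12939.0000.

E[X] = 12939 = 12939.0000.


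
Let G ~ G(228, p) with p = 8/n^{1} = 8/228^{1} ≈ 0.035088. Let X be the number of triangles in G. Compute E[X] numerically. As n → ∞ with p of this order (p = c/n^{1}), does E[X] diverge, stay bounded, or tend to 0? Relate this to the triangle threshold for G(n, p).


Number of potential triangles: C(228, 3) = 1949476.
Each occurs with probability p³ ≈ (0.035088)³ ≈ 4.3198177e-05.
By linearity: E[X] = C(228, 3)·p³ ≈ 1949476 · 4.3198177e-05 ≈ 84.21381.
Here α = 1, so p = 8/n is exactly at the triangle threshold p ~ 1/n. Asymptotically E[X] → c³/6 = 8³/6 = 256/3 ≈ 85.33333, a bounded constant. In this regime the triangle count is asymptotically Poisson(c³/6).

E[X] ≈ 84.21381; in regime p = Θ(1/n^{1}) E[X] stays bounded (at the triangle threshold p ~ 1/n).


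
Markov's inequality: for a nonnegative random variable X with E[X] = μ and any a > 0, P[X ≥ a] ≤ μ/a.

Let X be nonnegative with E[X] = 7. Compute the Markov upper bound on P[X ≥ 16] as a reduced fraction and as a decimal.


μ = E[X] = 7, a = 16.
Markov: P[X ≥ 16] ≤ μ/a = (7)/16 = 7/16.
Numerically: ≈ 0.43750.
(Since a = 16 > μ = 7.00000, the bound 7/16 is < 1 and informative.)

P[X ≥ 16] ≤ 7/16 ≈ 0.43750.


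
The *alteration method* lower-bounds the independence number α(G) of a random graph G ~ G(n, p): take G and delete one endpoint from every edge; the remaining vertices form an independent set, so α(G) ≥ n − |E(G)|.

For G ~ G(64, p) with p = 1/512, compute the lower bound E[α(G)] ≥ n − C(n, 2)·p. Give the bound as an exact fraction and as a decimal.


E[|E(G)|] = C(64, 2)·p = 2016 · (1/512) = 63/16.
E[α(G)] ≥ n − E[|E(G)|] = 64 − 63/16 = 961/16.
Numerically: ≈ 60.062.
(This is only a lower bound; the true E[α(G)] may be larger.)

E[α(G)] ≥ 961/16 ≈ 60.062.


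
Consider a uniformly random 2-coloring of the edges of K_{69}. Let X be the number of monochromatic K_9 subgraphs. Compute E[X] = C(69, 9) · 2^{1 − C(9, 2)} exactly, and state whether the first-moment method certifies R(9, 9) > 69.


E[X] = C(69, 9) · 2^{1 − 36} = 56672074888 · 2^{−35} = 56672074888/34359738368.
As a reduced fraction: E[X] = 7084009361/4294967296 ≈ 1.649374.
Is E[X] < 1? NO.
Since E[X] ≥ 1, the first-moment bound is inconclusive at n = 69; it does NOT by itself certify R(9, 9) > 69.

E[X] = 7084009361/4294967296 ≈ 1.649374; E[X] ≥ 1; first-moment method inconclusive here.


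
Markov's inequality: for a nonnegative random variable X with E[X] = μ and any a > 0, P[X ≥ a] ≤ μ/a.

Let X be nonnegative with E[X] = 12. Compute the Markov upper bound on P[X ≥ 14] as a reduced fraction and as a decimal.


μ = E[X] = 12, a = 14.
Markov: P[X ≥ 14] ≤ μ/a = (12)/14 = 6/7.
Numerically: ≈ 0.857.
(Since a = 14 > μ = 12.000, the bound 6/7 is < 1 and informative.)

P[X ≥ 14] ≤ 6/7 ≈ 0.857.


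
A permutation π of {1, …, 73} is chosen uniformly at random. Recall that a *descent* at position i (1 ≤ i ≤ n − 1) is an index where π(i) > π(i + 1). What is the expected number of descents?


Write X = Σ X_I over i = 1, …, 72, with X_I the indicator of one descent.
There are 72 indicators.
For each fixed i, the pair (π(i), π(i+1)) is a uniformly random ordered pair of distinct values from {1, …, 73}; by symmetry P[π(i) > π(i+1)] = 1/2.
By linearity: E[X] = 72 · (1/2) = (73 − 1) · (1/2) = 36 ≈ 36.000000.

E[X] = 36 = 36.000000.


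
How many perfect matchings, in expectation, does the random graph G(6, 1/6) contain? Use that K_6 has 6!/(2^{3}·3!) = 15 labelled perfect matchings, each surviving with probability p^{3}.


K_6 has 6!/(2^{3}·3!) = 15 labelled perfect matchings.
For each such perfect matching H, let X_H = 1 if all 3 edges of H are present in G. Then P[X_H = 1] = p^{3} = (1/6)^{3} = 1/216.
By linearity: E[X] = Σ_H E[X_H] = 15 · p^{3} = 15 · 1/216 = 5/72.
Numerically: E[X] ≈ 0.06944.

E[X] = 15 · (1/6)^{3} = 5/72 ≈ 0.06944.


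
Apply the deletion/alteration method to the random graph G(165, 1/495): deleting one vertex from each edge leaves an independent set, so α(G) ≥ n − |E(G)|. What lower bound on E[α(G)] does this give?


E[|E(G)|] = C(165, 2)·p = 13530 · (1/495) = 82/3.
E[α(G)] ≥ n − E[|E(G)|] = 165 − 82/3 = 413/3.
Numerically: ≈ 137.667.
(This is only a lower bound; the true E[α(G)] may be larger.)

E[α(G)] ≥ 413/3 ≈ 137.667.


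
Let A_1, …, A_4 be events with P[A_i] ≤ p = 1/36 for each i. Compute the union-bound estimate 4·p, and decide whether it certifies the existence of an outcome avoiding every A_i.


Union bound: P[∪_{i=1}^{4} A_i] ≤ Σ_i P[A_i] ≤ 4·p = 4·(1/36) = 1/9.
Numerically: 1/9 ≈ 0.1111.
Is 1/9 < 1? YES.
Since P[∪ A_i] ≤ 1/9 < 1, the complement has P[∩ A_i^c] ≥ 1 − 1/9 = 8/9 > 0, so some outcome avoids every A_i.

4·p = 1/9 ≈ 0.1111; existence CERTIFIED by the union bound.


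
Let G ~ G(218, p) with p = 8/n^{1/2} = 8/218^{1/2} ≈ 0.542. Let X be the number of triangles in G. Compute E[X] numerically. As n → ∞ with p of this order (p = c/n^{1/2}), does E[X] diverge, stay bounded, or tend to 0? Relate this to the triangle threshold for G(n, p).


Number of potential triangles: C(218, 3) = 1703016.
Each occurs with probability p³ ≈ (0.542)³ ≈ 1.59069e-01.
By linearity: E[X] = C(218, 3)·p³ ≈ 1703016 · 1.59069e-01 ≈ 270896.846.
Since α = 1/2 < 1, p = c/n^{1/2} ≫ 1/n is above the triangle threshold p ~ 1/n. Asymptotically E[X] ~ (c³/6)·n^{3(1−α)} = (8³/6)·n^{1.5} → ∞; triangles are abundant w.h.p.

E[X] ≈ 270896.846; in regime p = Θ(1/n^{1/2}) E[X] diverges (above the triangle threshold p ~ 1/n).


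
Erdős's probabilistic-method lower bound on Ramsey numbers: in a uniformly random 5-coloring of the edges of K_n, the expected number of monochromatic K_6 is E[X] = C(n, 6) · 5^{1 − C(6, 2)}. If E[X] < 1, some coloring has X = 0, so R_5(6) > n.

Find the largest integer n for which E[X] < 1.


We need C(n, 6) · 5^{1 − 15} < 1, i.e. C(n, 6) < 5^{15 − 1} = 6103515625.
Check values of n near the boundary:
  n = 126: C(126, 6) = 4925156775; 4925156775 < 6103515625? YES
  n = 127: C(127, 6) = 5169379425; 5169379425 < 6103515625? YES
  n = 128: C(128, 6) = 5423611200; 5423611200 < 6103515625? YES
  n = 129: C(129, 6) = 5688177600; 5688177600 < 6103515625? YES
  n = 130: C(130, 6) = 5963412000; 5963412000 < 6103515625? YES
  n = 131: C(131, 6) = 6249655776; 6249655776 < 6103515625? NO
  n = 132: C(132, 6) = 6547258432; 6547258432 < 6103515625? NO
  n = 133: C(133, 6) = 6856577728; 6856577728 < 6103515625? NO
The largest n with C(n, 6) < 6103515625 is n = 130 (where E[X] = 47707296/48828125 ≈ 0.9770). Hence R_5(6) > 130, i.e. R_5(6) ≥ 131.

Largest n = 130; hence R_5(6) > 130.


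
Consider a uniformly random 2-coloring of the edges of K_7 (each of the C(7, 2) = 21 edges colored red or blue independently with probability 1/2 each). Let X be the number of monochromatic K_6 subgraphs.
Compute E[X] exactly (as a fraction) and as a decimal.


Let X = Σ_S X_S over the C(7, 6) = 7 subsets S of size 6, where X_S = 1 if the K_6 on S is monochromatic.
For a fixed S, the K_6 on S has C(6, 2) = 15 edges. P[all 15 edges red] = (1/2)^15, and likewise for blue, so P[monochromatic] = 2·(1/2)^15 = 2^{1 − 15} = 1/16384.
By linearity of expectation: E[X] = C(7, 6) · 2^{1 − 15} = 7 · 1/16384 = 7/16384.
Numerically: E[X] ≈ 0.000.

E[X] = C(7,6)·2^(1−C(6,2)) = 7/16384 ≈ 0.000.


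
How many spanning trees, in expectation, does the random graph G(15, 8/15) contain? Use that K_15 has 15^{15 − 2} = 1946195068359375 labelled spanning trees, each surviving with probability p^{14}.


K_15 has 15^{15 − 2} = 1946195068359375 labelled spanning trees.
For each such spanning tree H, let X_H = 1 if all 14 edges of H are present in G. Then P[X_H = 1] = p^{14} = (8/15)^{14} = 4398046511104/29192926025390625.
By linearity of expectation: E[X] = Σ_H E[X_H] = 1946195068359375 · p^{14} = 1946195068359375 · 4398046511104/29192926025390625 = 4398046511104/15.
Numerically: E[X] ≈ 2.93e+11.

E[X] = 1946195068359375 · (8/15)^{14} = 4398046511104/15 ≈ 2.93e+11.


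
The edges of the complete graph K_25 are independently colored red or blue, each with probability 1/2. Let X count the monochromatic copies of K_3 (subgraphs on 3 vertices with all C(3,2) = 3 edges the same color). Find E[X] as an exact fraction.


Let X = Σ_S X_S over the C(25, 3) = 2300 subsets S of size 3, where X_S = 1 if the K_3 on S is monochromatic.
For a fixed S, the K_3 on S has C(3, 2) = 3 edges. P[all 3 edges red] = (1/2)^3, and likewise for blue, so P[monochromatic] = 2·(1/2)^3 = 2^{1 − 3} = 1/4.
By linearity: E[X] = C(25, 3) · 2^{1 − 3} = 2300 · 1/4 = 575.
Numerically: E[X] ≈ 575.000.

E[X] = C(25,3)·2^(1−C(3,2)) = 575 ≈ 575.000.


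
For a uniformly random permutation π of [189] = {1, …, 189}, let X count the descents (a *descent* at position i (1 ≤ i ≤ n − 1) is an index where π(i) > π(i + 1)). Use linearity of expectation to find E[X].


Write X = Σ X_I over i = 1, …, 188, with X_I the indicator of one descent.
There are 188 indicators.
For each fixed i, the pair (π(i), π(i+1)) is a uniformly random ordered pair of distinct values from {1, …, 189}; by symmetry P[π(i) > π(i+1)] = 1/2.
By linearity: E[X] = 188 · (1/2) = (189 − 1) · (1/2) = 94 ≈ 94.00000.

E[X] = 94 = 94.00000.


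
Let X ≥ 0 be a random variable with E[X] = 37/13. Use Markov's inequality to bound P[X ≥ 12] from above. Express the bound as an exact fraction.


μ = E[X] = 37/13, a = 12.
Markov: P[X ≥ 12] ≤ μ/a = (37/13)/12 = 37/156.
Numerically: ≈ 0.2372.
(Since a = 12 > μ = 2.8462, the bound 37/156 is < 1 and informative.)

P[X ≥ 12] ≤ 37/156 ≈ 0.2372.


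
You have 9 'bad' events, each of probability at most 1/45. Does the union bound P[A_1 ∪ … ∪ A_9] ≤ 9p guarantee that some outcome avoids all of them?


Union bound: P[∪_{i=1}^{9} A_i] ≤ Σ_i P[A_i] ≤ 9·p = 9·(1/45) = 1/5.
Numerically: 1/5 ≈ 0.20000.
Is 1/5 < 1? YES.
Since P[∪ A_i] ≤ 1/5 < 1, the complement has P[∩ A_i^c] ≥ 1 − 1/5 = 4/5 > 0, so some outcome avoids every A_i.

9·p = 1/5 ≈ 0.20000; existence CERTIFIED by the union bound.


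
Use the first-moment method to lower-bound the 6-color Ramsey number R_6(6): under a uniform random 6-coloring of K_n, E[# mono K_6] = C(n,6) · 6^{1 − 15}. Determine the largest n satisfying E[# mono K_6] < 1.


We need C(n, 6) · 6^{1 − 15} < 1, i.e. C(n, 6) < 6^{15 − 1} = 78364164096.
Check values of n near the boundary:
  n = 194: C(194, 6) = 68482017072; 68482017072 < 78364164096? YES
  n = 195: C(195, 6) = 70656049360; 70656049360 < 78364164096? YES
  n = 196: C(196, 6) = 72887293024; 72887293024 < 78364164096? YES
  n = 197: C(197, 6) = 75176946208; 75176946208 < 78364164096? YES
  n = 198: C(198, 6) = 77526225777; 77526225777 < 78364164096? YES
  n = 199: C(199, 6) = 79936367511; 79936367511 < 78364164096? NO
The largest n with C(n, 6) < 78364164096 is n = 198 (where E[X] = 25842075259/26121388032 ≈ 0.989307). Hence R_6(6) > 198, i.e. R_6(6) ≥ 199.

Largest n = 198; hence R_6(6) > 198.


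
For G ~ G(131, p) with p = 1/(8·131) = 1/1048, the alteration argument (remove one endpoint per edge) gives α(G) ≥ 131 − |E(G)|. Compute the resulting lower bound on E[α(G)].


E[|E(G)|] = C(131, 2)·p = 8515 · (1/1048) = 65/8.
E[α(G)] ≥ n − E[|E(G)|] = 131 − 65/8 = 983/8.
Numerically: ≈ 122.8750.
(This is only a lower bound; the true E[α(G)] may be larger.)

E[α(G)] ≥ 983/8 ≈ 122.8750.


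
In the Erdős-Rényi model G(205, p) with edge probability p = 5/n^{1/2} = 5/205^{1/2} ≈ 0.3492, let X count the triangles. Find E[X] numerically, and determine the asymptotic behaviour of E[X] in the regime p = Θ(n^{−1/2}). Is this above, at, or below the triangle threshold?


Number of potential triangles: C(205, 3) = 1414910.
Each occurs with probability p³ ≈ (0.3492)³ ≈ 4.258721e-02.
By linearity: E[X] = C(205, 3)·p³ ≈ 1414910 · 4.258721e-02 ≈ 60257.0738.
Since α = 1/2 < 1, p = c/n^{1/2} ≫ 1/n is above the triangle threshold p ~ 1/n. Asymptotically E[X] ~ (c³/6)·n^{3(1−α)} = (5³/6)·n^{1.5} → ∞; triangles are abundant w.h.p.

E[X] ≈ 60257.0738; in regime p = Θ(1/n^{1/2}) E[X] diverges (above the triangle threshold p ~ 1/n).


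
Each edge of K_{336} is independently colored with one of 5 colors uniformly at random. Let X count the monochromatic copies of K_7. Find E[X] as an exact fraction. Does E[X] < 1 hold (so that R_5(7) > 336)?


E[X] = C(336, 7) · 5^{1 − 21} = 90079147136880 · 5^{−20} = 90079147136880/95367431640625.
As a reduced fraction: E[X] = 18015829427376/19073486328125 ≈ 0.94455.
Is E[X] < 1? YES.
Since E[X] < 1, there exists a 5-coloring of K_{336} with no monochromatic K_7; hence R_5(7) > 336.

E[X] = 18015829427376/19073486328125 ≈ 0.94455; E[X] < 1, so R_5(7) > 336.


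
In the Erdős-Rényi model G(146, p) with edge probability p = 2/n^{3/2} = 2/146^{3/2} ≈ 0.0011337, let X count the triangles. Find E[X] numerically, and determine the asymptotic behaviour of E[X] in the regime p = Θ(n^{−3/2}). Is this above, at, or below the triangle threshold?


Number of potential triangles: C(146, 3) = 508080.
Each occurs with probability p³ ≈ (0.0011337)³ ≈ 1.4571429e-09.
By linearity: E[X] = C(146, 3)·p³ ≈ 508080 · 1.4571429e-09 ≈ 0.00074.
Since α = 3/2 > 1, p = c/n^{3/2} = o(1/n) is below the triangle threshold p ~ 1/n. Asymptotically E[X] ~ (c³/6)·n^{3(1−α)} = (2³/6)·n^{-1.5} → 0, so by Markov's inequality G has no triangles w.h.p.

E[X] ≈ 0.00074; in regime p = Θ(1/n^{3/2}) E[X] tends to 0 (below the triangle threshold p ~ 1/n).


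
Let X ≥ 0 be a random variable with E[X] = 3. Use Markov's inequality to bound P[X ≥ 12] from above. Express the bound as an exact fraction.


μ = E[X] = 3, a = 12.
Markov: P[X ≥ 12] ≤ μ/a = (3)/12 = 1/4.
Numerically: ≈ 0.2500.
(Since a = 12 > μ = 3.0000, the bound 1/4 is < 1 and informative.)

P[X ≥ 12] ≤ 1/4 ≈ 0.2500.


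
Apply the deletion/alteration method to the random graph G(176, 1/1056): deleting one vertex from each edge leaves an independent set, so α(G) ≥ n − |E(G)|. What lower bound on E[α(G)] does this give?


E[|E(G)|] = C(176, 2)·p = 15400 · (1/1056) = 175/12.
E[α(G)] ≥ n − E[|E(G)|] = 176 − 175/12 = 1937/12.
Numerically: ≈ 161.41667.
(This is only a lower bound; the true E[α(G)] may be larger.)

E[α(G)] ≥ 1937/12 ≈ 161.41667.


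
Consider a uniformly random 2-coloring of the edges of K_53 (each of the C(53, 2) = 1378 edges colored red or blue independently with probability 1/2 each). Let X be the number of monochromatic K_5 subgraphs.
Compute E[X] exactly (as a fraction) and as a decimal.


Let X = Σ_S X_S over the C(53, 5) = 2869685 subsets S of size 5, where X_S = 1 if the K_5 on S is monochromatic.
For a fixed S, the K_5 on S has C(5, 2) = 10 edges. P[all 10 edges red] = (1/2)^10, and likewise for blue, so P[monochromatic] = 2·(1/2)^10 = 2^{1 − 10} = 1/512.
Summing: E[X] = C(53, 5) · 2^{1 − 10} = 2869685 · 1/512 = 2869685/512.
Numerically: E[X] ≈ 5604.853516.

E[X] = C(53,5)·2^(1−C(5,2)) = 2869685/512 ≈ 5604.853516.


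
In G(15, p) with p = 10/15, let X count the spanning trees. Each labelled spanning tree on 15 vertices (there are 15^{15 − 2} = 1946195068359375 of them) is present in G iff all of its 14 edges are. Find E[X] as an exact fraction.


K_15 has 15^{15 − 2} = 1946195068359375 labelled spanning trees.
For each such spanning tree H, let X_H = 1 if all 14 edges of H are present in G. Then P[X_H = 1] = p^{14} = (2/3)^{14} = 16384/4782969.
By linearity of expectation: E[X] = Σ_H E[X_H] = 1946195068359375 · p^{14} = 1946195068359375 · 16384/4782969 = 20000000000000/3.
Numerically: E[X] ≈ 6.6667e+12.

E[X] = 1946195068359375 · (2/3)^{14} = 20000000000000/3 ≈ 6.6667e+12.


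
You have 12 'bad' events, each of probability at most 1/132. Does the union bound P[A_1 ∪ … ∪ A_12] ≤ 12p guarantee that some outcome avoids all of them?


Union bound: P[∪_{i=1}^{12} A_i] ≤ Σ_i P[A_i] ≤ 12·p = 12·(1/132) = 1/11.
Numerically: 1/11 ≈ 0.0909.
Is 1/11 < 1? YES.
Since P[∪ A_i] ≤ 1/11 < 1, the complement has P[∩ A_i^c] ≥ 1 − 1/11 = 10/11 > 0, so some outcome avoids every A_i.

12·p = 1/11 ≈ 0.0909; existence CERTIFIED by the union bound.


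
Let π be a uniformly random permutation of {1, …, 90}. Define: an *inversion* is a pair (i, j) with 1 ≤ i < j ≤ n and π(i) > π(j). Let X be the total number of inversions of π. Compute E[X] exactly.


Write X = Σ X_I over the C(90, 2) = 4005 pairs i < j, with X_I the indicator of one inversion.
There are 4005 indicators.
For each fixed pair i < j, the values π(i) and π(j) are two distinct elements of {1, …, 90} in uniformly random order; by symmetry P[π(i) > π(j)] = 1/2.
By linearity: E[X] = 4005 · (1/2) = C(90, 2) · (1/2) = 4005/2 = 4005/2 ≈ 2002.50000.

E[X] = 4005/2 = 2002.50000.


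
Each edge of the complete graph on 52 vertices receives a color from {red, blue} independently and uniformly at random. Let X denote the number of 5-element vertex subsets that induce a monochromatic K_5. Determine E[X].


Let X = Σ_S X_S over the C(52, 5) = 2598960 subsets S of size 5, where X_S = 1 if the K_5 on S is monochromatic.
For a fixed S, the K_5 on S has C(5, 2) = 10 edges. P[all 10 edges red] = (1/2)^10, and likewise for blue, so P[monochromatic] = 2·(1/2)^10 = 2^{1 − 10} = 1/512.
Summing: E[X] = C(52, 5) · 2^{1 − 10} = 2598960 · 1/512 = 162435/32.
Numerically: E[X] ≈ 5076.0938.

E[X] = C(52,5)·2^(1−C(5,2)) = 162435/32 ≈ 5076.0938.


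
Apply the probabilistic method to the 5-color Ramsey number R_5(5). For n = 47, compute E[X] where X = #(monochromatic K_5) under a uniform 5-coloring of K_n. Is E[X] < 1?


E[X] = C(47, 5) · 5^{1 − 10} = 1533939 · 5^{−9} = 1533939/1953125.
As a reduced fraction: E[X] = 1533939/1953125 ≈ 0.785.
Is E[X] < 1? YES.
Since E[X] < 1, there exists a 5-coloring of K_{47} with no monochromatic K_5; hence R_5(5) > 47.

E[X] = 1533939/1953125 ≈ 0.785; E[X] < 1, so R_5(5) > 47.


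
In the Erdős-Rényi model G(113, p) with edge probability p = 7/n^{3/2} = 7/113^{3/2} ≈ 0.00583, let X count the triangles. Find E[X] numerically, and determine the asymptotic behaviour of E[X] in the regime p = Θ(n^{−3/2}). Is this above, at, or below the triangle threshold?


Number of potential triangles: C(113, 3) = 234136.
Each occurs with probability p³ ≈ (0.00583)³ ≈ 1.97898e-07.
By linearity: E[X] = C(113, 3)·p³ ≈ 234136 · 1.97898e-07 ≈ 0.046.
Since α = 3/2 > 1, p = c/n^{3/2} = o(1/n) is below the triangle threshold p ~ 1/n. Asymptotically E[X] ~ (c³/6)·n^{3(1−α)} = (7³/6)·n^{-1.5} → 0, so by Markov's inequality G has no triangles w.h.p.

E[X] ≈ 0.046; in regime p = Θ(1/n^{3/2}) E[X] tends to 0 (below the triangle threshold p ~ 1/n).


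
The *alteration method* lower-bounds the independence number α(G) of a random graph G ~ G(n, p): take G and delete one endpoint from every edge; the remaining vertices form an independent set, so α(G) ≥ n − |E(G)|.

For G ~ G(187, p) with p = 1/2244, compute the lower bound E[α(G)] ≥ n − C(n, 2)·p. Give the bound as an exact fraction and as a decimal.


E[|E(G)|] = C(187, 2)·p = 17391 · (1/2244) = 31/4.
E[α(G)] ≥ n − E[|E(G)|] = 187 − 31/4 = 717/4.
Numerically: ≈ 179.25000.
(This is only a lower bound; the true E[α(G)] may be larger.)

E[α(G)] ≥ 717/4 ≈ 179.25000.


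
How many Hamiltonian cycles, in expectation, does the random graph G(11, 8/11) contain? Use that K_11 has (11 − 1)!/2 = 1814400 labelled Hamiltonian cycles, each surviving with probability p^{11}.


K_11 has (11 − 1)!/2 = 1814400 labelled Hamiltonian cycles.
For each such Hamiltonian cycle H, let X_H = 1 if all 11 edges of H are present in G. Then P[X_H = 1] = p^{11} = (8/11)^{11} = 8589934592/285311670611.
By linearity of expectation: E[X] = Σ_H E[X_H] = 1814400 · p^{11} = 1814400 · 8589934592/285311670611 = 15585577323724800/285311670611.
Numerically: E[X] ≈ 5.46e+04.

E[X] = 1814400 · (8/11)^{11} = 15585577323724800/285311670611 ≈ 5.46e+04.


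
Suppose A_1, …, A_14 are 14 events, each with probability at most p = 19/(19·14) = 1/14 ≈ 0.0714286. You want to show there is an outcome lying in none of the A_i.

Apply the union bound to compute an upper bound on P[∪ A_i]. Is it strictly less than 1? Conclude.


Union bound: P[∪_{i=1}^{14} A_i] ≤ Σ_i P[A_i] ≤ 14·p = 14·(1/14) = 1.
Numerically: 1 ≈ 1.0000000.
Is 1 < 1? NO.
Since the bound 1 is ≥ 1, the union bound is uninformative here; it does NOT by itself certify existence.

14·p = 1 ≈ 1.0000000; existence NOT certified by the union bound.


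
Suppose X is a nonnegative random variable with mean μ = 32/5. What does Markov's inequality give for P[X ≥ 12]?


μ = E[X] = 32/5, a = 12.
Markov: P[X ≥ 12] ≤ μ/a = (32/5)/12 = 8/15.
Numerically: ≈ 0.533333.
(Since a = 12 > μ = 6.400000, the bound 8/15 is < 1 and informative.)

P[X ≥ 12] ≤ 8/15 ≈ 0.533333.


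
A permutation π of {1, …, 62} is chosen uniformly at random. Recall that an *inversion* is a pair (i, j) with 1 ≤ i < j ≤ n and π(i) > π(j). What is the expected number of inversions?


Write X = Σ X_I over the C(62, 2) = 1891 pairs i < j, with X_I the indicator of one inversion.
There are 1891 indicators.
For each fixed pair i < j, the values π(i) and π(j) are two distinct elements of {1, …, 62} in uniformly random order; by symmetry P[π(i) > π(j)] = 1/2.
By linearity: E[X] = 1891 · (1/2) = C(62, 2) · (1/2) = 1891/2 = 1891/2 ≈ 945.500000.

E[X] = 1891/2 = 945.500000.


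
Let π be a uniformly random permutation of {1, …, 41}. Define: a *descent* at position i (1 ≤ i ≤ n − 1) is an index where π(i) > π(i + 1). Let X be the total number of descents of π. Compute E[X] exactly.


Write X = Σ X_I over i = 1, …, 40, with X_I the indicator of one descent.
There are 40 indicators.
For each fixed i, the pair (π(i), π(i+1)) is a uniformly random ordered pair of distinct values from {1, …, 41}; by symmetry P[π(i) > π(i+1)] = 1/2.
By linearity: E[X] = 40 · (1/2) = (41 − 1) · (1/2) = 20 ≈ 20.0000.

E[X] = 20 = 20.0000.


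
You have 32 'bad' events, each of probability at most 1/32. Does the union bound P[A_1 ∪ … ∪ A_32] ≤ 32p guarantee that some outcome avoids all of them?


Union bound: P[∪_{i=1}^{32} A_i] ≤ Σ_i P[A_i] ≤ 32·p = 32·(1/32) = 1.
Numerically: 1 ≈ 1.00000.
Is 1 < 1? NO.
Since the bound 1 is ≥ 1, the union bound is uninformative here; it does NOT by itself certify existence.

32·p = 1 ≈ 1.00000; existence NOT certified by the union bound.


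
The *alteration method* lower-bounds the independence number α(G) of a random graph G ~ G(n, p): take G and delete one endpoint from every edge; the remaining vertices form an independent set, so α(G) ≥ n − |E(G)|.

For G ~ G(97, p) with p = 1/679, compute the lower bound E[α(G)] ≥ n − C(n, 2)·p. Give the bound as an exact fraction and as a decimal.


E[|E(G)|] = C(97, 2)·p = 4656 · (1/679) = 48/7.
E[α(G)] ≥ n − E[|E(G)|] = 97 − 48/7 = 631/7.
Numerically: ≈ 90.1429.
(This is only a lower bound; the true E[α(G)] may be larger.)

E[α(G)] ≥ 631/7 ≈ 90.1429.


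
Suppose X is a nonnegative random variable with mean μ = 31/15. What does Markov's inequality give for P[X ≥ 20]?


μ = E[X] = 31/15, a = 20.
Markov: P[X ≥ 20] ≤ μ/a = (31/15)/20 = 31/300.
Numerically: ≈ 0.103333.
(Since a = 20 > μ = 2.066667, the bound 31/300 is < 1 and informative.)

P[X ≥ 20] ≤ 31/300 ≈ 0.103333.


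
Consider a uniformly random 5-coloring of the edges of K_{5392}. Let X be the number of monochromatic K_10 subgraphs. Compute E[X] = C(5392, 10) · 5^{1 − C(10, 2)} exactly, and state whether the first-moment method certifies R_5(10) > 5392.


E[X] = C(5392, 10) · 5^{1 − 45} = 5676873040158402483252283957448 · 5^{−44} = 5676873040158402483252283957448/5684341886080801486968994140625.
As a reduced fraction: E[X] = 5676873040158402483252283957448/5684341886080801486968994140625 ≈ 0.9987.
Is E[X] < 1? YES.
Since E[X] < 1, there exists a 5-coloring of K_{5392} with no monochromatic K_10; hence R_5(10) > 5392.

E[X] = 5676873040158402483252283957448/5684341886080801486968994140625 ≈ 0.9987; E[X] < 1, so R_5(10) > 5392.


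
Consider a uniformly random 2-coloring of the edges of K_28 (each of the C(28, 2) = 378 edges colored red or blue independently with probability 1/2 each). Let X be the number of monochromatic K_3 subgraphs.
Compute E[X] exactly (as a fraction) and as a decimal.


Let X = Σ_S X_S over the C(28, 3) = 3276 subsets S of size 3, where X_S = 1 if the K_3 on S is monochromatic.
For a fixed S, the K_3 on S has C(3, 2) = 3 edges. P[all 3 edges red] = (1/2)^3, and likewise for blue, so P[monochromatic] = 2·(1/2)^3 = 2^{1 − 3} = 1/4.
By linearity of expectation: E[X] = C(28, 3) · 2^{1 − 3} = 3276 · 1/4 = 819.
Numerically: E[X] ≈ 819.000.

E[X] = C(28,3)·2^(1−C(3,2)) = 819 ≈ 819.000.


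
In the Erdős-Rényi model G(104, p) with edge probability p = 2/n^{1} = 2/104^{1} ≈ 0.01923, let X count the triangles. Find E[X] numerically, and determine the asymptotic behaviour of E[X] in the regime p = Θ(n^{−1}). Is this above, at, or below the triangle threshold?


Number of potential triangles: C(104, 3) = 182104.
Each occurs with probability p³ ≈ (0.01923)³ ≈ 7.111971e-06.
By linearity: E[X] = C(104, 3)·p³ ≈ 182104 · 7.111971e-06 ≈ 1.2951.
Here α = 1, so p = 2/n is exactly at the triangle threshold p ~ 1/n. Asymptotically E[X] → c³/6 = 2³/6 = 4/3 ≈ 1.3333, a bounded constant. In this regime the triangle count is asymptotically Poisson(c³/6).

E[X] ≈ 1.2951; in regime p = Θ(1/n^{1}) E[X] stays bounded (at the triangle threshold p ~ 1/n).


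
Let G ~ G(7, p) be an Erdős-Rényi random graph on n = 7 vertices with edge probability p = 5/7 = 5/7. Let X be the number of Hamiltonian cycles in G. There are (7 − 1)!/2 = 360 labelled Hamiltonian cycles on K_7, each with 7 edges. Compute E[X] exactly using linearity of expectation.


K_7 has (7 − 1)!/2 = 360 labelled Hamiltonian cycles.
For each such Hamiltonian cycle H, let X_H = 1 if all 7 edges of H are present in G. Then P[X_H = 1] = p^{7} = (5/7)^{7} = 78125/823543.
Summing the indicators: E[X] = Σ_H E[X_H] = 360 · p^{7} = 360 · 78125/823543 = 28125000/823543.
Numerically: E[X] ≈ 34.2.

E[X] = 360 · (5/7)^{7} = 28125000/823543 ≈ 34.2.


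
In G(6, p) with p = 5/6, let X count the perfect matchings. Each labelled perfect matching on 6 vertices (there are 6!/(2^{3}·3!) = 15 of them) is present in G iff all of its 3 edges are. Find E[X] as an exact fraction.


K_6 has 6!/(2^{3}·3!) = 15 labelled perfect matchings.
For each such perfect matching H, let X_H = 1 if all 3 edges of H are present in G. Then P[X_H = 1] = p^{3} = (5/6)^{3} = 125/216.
By linearity of expectation: E[X] = Σ_H E[X_H] = 15 · p^{3} = 15 · 125/216 = 625/72.
Numerically: E[X] ≈ 8.68.

E[X] = 15 · (5/6)^{3} = 625/72 ≈ 8.68.


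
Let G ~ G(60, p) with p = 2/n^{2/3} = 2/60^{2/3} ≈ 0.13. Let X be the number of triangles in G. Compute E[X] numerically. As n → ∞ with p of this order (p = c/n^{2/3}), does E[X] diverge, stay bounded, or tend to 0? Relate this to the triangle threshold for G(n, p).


Number of potential triangles: C(60, 3) = 34220.
Each occurs with probability p³ ≈ (0.13)³ ≈ 2.22222e-03.
By linearity: E[X] = C(60, 3)·p³ ≈ 34220 · 2.22222e-03 ≈ 76.044.
Since α = 2/3 < 1, p = c/n^{2/3} ≫ 1/n is above the triangle threshold p ~ 1/n. Asymptotically E[X] ~ (c³/6)·n^{3(1−α)} = (2³/6)·n^{1} → ∞; triangles are abundant w.h.p.

E[X] ≈ 76.044; in regime p = Θ(1/n^{2/3}) E[X] diverges (above the triangle threshold p ~ 1/n).


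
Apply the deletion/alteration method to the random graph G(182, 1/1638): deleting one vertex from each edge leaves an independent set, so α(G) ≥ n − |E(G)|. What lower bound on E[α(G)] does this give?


E[|E(G)|] = C(182, 2)·p = 16471 · (1/1638) = 181/18.
E[α(G)] ≥ n − E[|E(G)|] = 182 − 181/18 = 3095/18.
Numerically: ≈ 171.944.
(This is only a lower bound; the true E[α(G)] may be larger.)

E[α(G)] ≥ 3095/18 ≈ 171.944.


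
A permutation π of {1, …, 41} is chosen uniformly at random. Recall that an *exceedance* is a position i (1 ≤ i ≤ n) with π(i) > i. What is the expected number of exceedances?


Write X = Σ_{i=1}^{41} X_i, where X_i = 1_{π(i) > i}.
For each fixed i, π(i) is uniform over {1, …, 41} (marginal of a uniform permutation), so P[π(i) > i] = (n − i)/n. Summing: Σ_{i=1}^{41} (n − i)/n = (0 + 1 + … + 40)/41 = 41(41 − 1)/(2·41) = (41 − 1)/2.
Hence E[X] = Σ_{i=1}^{41} (41 − i)/41 = 20 ≈ 20.00000.

E[X] = 20 = 20.00000.


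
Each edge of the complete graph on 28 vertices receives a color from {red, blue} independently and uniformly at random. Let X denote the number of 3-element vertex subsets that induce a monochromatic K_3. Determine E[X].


Let X = Σ_S X_S over the C(28, 3) = 3276 subsets S of size 3, where X_S = 1 if the K_3 on S is monochromatic.
For a fixed S, the K_3 on S has C(3, 2) = 3 edges. P[all 3 edges red] = (1/2)^3, and likewise for blue, so P[monochromatic] = 2·(1/2)^3 = 2^{1 − 3} = 1/4.
By linearity of expectation: E[X] = C(28, 3) · 2^{1 − 3} = 3276 · 1/4 = 819.
Numerically: E[X] ≈ 819.000.

E[X] = C(28,3)·2^(1−C(3,2)) = 819 ≈ 819.000.


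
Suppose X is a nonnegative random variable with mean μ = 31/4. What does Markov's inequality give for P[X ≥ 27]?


μ = E[X] = 31/4, a = 27.
Markov: P[X ≥ 27] ≤ μ/a = (31/4)/27 = 31/108.
Numerically: ≈ 0.28704.
(Since a = 27 > μ = 7.75000, the bound 31/108 is < 1 and informative.)

P[X ≥ 27] ≤ 31/108 ≈ 0.28704.


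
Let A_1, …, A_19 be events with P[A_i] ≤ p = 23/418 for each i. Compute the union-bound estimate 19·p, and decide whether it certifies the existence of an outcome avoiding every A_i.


Union bound: P[∪_{i=1}^{19} A_i] ≤ Σ_i P[A_i] ≤ 19·p = 19·(23/418) = 23/22.
Numerically: 23/22 ≈ 1.045455.
Is 23/22 < 1? NO.
Since the bound 23/22 is ≥ 1, the union bound is uninformative here; it does NOT by itself certify existence.

19·p = 23/22 ≈ 1.045455; existence NOT certified by the union bound.


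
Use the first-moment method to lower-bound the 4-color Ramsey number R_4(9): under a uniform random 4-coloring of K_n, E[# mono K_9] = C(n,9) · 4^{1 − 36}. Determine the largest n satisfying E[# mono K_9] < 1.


We need C(n, 9) · 4^{1 − 36} < 1, i.e. C(n, 9) < 4^{36 − 1} = 1180591620717411303424.
Check values of n near the boundary:
  n = 912: C(912, 9) = 1156095740032081475120; 1156095740032081475120 < 1180591620717411303424? YES
  n = 913: C(913, 9) = 1167605542753639808390; 1167605542753639808390 < 1180591620717411303424? YES
  n = 914: C(914, 9) = 1179217089587653905932; 1179217089587653905932 < 1180591620717411303424? YES
  n = 915: C(915, 9) = 1190931166636537885130; 1190931166636537885130 < 1180591620717411303424? NO
  n = 916: C(916, 9) = 1202748565202942340440; 1202748565202942340440 < 1180591620717411303424? NO
The largest n with C(n, 9) < 1180591620717411303424 is n = 914 (where E[X] = 294804272396913476483/295147905179352825856 ≈ 0.9988). Hence R_4(9) > 914, i.e. R_4(9) ≥ 915.

Largest n = 914; hence R_4(9) > 914.


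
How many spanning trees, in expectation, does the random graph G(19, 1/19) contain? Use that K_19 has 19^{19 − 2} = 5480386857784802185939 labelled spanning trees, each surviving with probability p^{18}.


K_19 has 19^{19 − 2} = 5480386857784802185939 labelled spanning trees.
For each such spanning tree H, let X_H = 1 if all 18 edges of H are present in G. Then P[X_H = 1] = p^{18} = (1/19)^{18} = 1/104127350297911241532841.
By linearity of expectation: E[X] = Σ_H E[X_H] = 5480386857784802185939 · p^{18} = 5480386857784802185939 · 1/104127350297911241532841 = 1/19.
Numerically: E[X] ≈ 0.052632.

E[X] = 5480386857784802185939 · (1/19)^{18} = 1/19 ≈ 0.052632.


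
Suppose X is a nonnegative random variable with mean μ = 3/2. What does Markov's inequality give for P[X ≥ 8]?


μ = E[X] = 3/2, a = 8.
Markov: P[X ≥ 8] ≤ μ/a = (3/2)/8 = 3/16.
Numerically: ≈ 0.1875.
(Since a = 8 > μ = 1.5000, the bound 3/16 is < 1 and informative.)

P[X ≥ 8] ≤ 3/16 ≈ 0.1875.


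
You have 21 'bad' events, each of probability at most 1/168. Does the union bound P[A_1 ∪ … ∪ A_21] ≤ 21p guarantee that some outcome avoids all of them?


Union bound: P[∪_{i=1}^{21} A_i] ≤ Σ_i P[A_i] ≤ 21·p = 21·(1/168) = 1/8.
Numerically: 1/8 ≈ 0.125.
Is 1/8 < 1? YES.
Since P[∪ A_i] ≤ 1/8 < 1, the complement has P[∩ A_i^c] ≥ 1 − 1/8 = 7/8 > 0, so some outcome avoids every A_i.

21·p = 1/8 ≈ 0.125; existence CERTIFIED by the union bound.


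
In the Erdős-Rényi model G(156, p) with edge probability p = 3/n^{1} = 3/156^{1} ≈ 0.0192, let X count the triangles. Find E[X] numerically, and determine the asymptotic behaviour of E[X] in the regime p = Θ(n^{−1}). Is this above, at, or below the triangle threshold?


Number of potential triangles: C(156, 3) = 620620.
Each occurs with probability p³ ≈ (0.0192)³ ≈ 7.11197e-06.
By linearity: E[X] = C(156, 3)·p³ ≈ 620620 · 7.11197e-06 ≈ 4.414.
Here α = 1, so p = 3/n is exactly at the triangle threshold p ~ 1/n. Asymptotically E[X] → c³/6 = 3³/6 = 9/2 ≈ 4.500, a bounded constant. In this regime the triangle count is asymptotically Poisson(c³/6).

E[X] ≈ 4.414; in regime p = Θ(1/n^{1}) E[X] stays bounded (at the triangle threshold p ~ 1/n).
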